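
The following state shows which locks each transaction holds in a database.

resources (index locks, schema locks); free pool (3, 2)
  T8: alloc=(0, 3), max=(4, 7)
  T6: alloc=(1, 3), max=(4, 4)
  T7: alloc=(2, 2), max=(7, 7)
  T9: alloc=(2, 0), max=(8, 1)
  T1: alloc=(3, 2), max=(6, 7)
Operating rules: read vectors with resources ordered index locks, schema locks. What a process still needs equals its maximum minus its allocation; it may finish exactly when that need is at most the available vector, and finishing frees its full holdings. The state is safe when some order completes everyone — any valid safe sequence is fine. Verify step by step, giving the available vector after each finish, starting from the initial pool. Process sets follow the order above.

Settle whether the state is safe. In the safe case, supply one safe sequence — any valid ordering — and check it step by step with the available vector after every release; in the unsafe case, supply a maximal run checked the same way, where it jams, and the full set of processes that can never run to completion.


SAFE — a valid safe sequence is T6, T1, T7, T9, T8.
Key observation: T6 marks the first exact bind of the order: its need (3, 1) fits the free (3, 2) with zero slack on a requested resource.
Walking it through:
  pool = (3, 2)
  T6 needs (3, 1) <= (3, 2) -> finishes; pool += (1, 3) = (4, 5)
  T1 needs (3, 5) <= (4, 5) -> finishes; pool += (3, 2) = (7, 7)
  T7 needs (5, 5) <= (7, 7) -> finishes; pool += (2, 2) = (9, 9)
  T9 needs (6, 1) <= (9, 9) -> finishes; pool += (2, 0) = (11, 9)
  T8 needs (4, 4) <= (11, 9) -> finishes; pool += (0, 3) = (11, 12)


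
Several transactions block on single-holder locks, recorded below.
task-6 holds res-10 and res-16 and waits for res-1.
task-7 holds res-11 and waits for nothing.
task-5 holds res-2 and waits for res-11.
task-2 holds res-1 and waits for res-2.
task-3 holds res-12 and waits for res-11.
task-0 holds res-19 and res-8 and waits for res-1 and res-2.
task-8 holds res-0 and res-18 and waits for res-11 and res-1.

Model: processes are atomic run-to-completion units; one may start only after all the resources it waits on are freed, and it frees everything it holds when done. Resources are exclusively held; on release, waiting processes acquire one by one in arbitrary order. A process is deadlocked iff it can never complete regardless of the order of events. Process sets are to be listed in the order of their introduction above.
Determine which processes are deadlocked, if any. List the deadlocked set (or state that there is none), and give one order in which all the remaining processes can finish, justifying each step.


The deadlocked set is empty.
Key observation: no waiting chain loops back on itself — every chain ends at a process that waits on nothing, so everyone eventually runs.
A valid finishing order for the others: task-7, task-5, task-2, task-0, task-8, task-6, task-3.
Check, step by step:
  run task-7 (it waits on nothing); releases res-11
  task-5: everything it awaited (res-11) is free; runs, freeing res-2
  task-2: everything it awaited (res-2) is free; runs, freeing res-1
  task-0: everything it awaited (res-1 and res-2) is free; runs, freeing res-19 and res-8
  task-8: everything it awaited (res-11 and res-1) is free; runs, freeing res-0 and res-18
  task-6: everything it awaited (res-1) is free; runs, freeing res-10 and res-16
  task-3: everything it awaited (res-11) is free; runs, freeing res-12


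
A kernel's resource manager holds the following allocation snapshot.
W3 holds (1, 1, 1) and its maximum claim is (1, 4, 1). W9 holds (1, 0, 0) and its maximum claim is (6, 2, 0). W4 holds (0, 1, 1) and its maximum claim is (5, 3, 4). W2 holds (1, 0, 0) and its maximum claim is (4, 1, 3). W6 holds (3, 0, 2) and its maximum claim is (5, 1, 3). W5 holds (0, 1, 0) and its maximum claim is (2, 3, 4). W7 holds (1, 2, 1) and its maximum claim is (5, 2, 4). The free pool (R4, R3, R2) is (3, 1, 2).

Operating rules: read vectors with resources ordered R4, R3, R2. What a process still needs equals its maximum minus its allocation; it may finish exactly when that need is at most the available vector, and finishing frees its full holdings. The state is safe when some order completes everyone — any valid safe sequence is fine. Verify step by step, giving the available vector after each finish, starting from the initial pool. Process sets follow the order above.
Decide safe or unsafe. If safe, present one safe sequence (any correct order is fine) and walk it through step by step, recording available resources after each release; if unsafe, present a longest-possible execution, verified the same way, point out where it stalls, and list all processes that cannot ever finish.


SAFE. One safe sequence: W6, W7, W2, W5, W4, W9, W3.
Key observation: reading the order forward, W6 is the first process whose need (2, 1, 1) meets the free pool (3, 1, 2) exactly on a resource it requests.
Verifying each step:
  pool = (3, 1, 2)
  run W6 (needs (2, 1, 1), free (3, 1, 2)); after release of (3, 0, 2) the pool is (6, 1, 4)
  run W7 (needs (4, 0, 3), free (6, 1, 4)); after release of (1, 2, 1) the pool is (7, 3, 5)
  run W2 (needs (3, 1, 3), free (7, 3, 5)); after release of (1, 0, 0) the pool is (8, 3, 5)
  run W5 (needs (2, 2, 4), free (8, 3, 5)); after release of (0, 1, 0) the pool is (8, 4, 5)
  run W4 (needs (5, 2, 3), free (8, 4, 5)); after release of (0, 1, 1) the pool is (8, 5, 6)
  run W9 (needs (5, 2, 0), free (8, 5, 6)); after release of (1, 0, 0) the pool is (9, 5, 6)
  run W3 (needs (0, 3, 0), free (9, 5, 6)); after release of (1, 1, 1) the pool is (10, 6, 7)


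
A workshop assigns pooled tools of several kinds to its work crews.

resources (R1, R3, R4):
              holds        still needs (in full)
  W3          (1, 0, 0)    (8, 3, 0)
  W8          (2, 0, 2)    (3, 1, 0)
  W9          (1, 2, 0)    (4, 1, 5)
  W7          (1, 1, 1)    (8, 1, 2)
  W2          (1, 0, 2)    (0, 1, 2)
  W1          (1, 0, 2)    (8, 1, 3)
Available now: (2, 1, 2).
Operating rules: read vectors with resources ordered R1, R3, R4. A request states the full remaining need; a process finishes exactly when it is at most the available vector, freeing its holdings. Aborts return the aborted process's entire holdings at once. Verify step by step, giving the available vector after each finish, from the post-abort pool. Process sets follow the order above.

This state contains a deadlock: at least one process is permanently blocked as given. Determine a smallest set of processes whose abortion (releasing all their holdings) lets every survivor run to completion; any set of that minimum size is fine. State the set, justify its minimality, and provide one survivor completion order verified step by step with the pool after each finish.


Abort W7 and W1.
Key observation: the deadlocked W3 becomes finishable only because W7 and W1 released (2, 1, 3); it completes at step 4 below.
Minimality, checking each single-abort alternative: W3 alone leaves W7 blocked (short on R1); W8 alone leaves W3 blocked (short on R1); W9 alone leaves W3 blocked (short on R1); W7 alone leaves W3 blocked (short on R1); W2 alone leaves W3 blocked (short on R1); W1 alone leaves W3 blocked (short on R1).
Survivors finish in the order: W9, W8, W2, W3. Verifying each step (pool after the aborts first):
  pool = (4, 2, 5)
  W9 needs (4, 1, 5) <= (4, 2, 5) -> finishes; pool += (1, 2, 0) = (5, 4, 5)
  W8 needs (3, 1, 0) <= (5, 4, 5) -> finishes; pool += (2, 0, 2) = (7, 4, 7)
  W2 needs (0, 1, 2) <= (7, 4, 7) -> finishes; pool += (1, 0, 2) = (8, 4, 9)
  W3 needs (8, 3, 0) <= (8, 4, 9) -> finishes; pool += (1, 0, 0) = (9, 4, 9)


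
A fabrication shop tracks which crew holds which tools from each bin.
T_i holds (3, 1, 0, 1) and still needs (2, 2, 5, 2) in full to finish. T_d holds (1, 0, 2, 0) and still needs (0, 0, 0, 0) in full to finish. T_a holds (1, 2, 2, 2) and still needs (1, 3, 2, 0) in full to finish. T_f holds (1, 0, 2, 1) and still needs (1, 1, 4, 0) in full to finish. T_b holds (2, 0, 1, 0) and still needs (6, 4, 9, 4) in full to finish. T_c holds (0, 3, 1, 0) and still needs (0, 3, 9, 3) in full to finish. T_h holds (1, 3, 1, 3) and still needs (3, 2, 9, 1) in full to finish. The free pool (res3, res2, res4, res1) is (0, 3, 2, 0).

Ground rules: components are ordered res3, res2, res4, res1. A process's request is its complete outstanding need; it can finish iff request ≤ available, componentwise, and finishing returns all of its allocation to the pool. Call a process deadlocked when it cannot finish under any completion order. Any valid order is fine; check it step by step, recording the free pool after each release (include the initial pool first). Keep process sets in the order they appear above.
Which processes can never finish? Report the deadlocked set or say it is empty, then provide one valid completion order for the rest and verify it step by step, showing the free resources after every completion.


Deadlocked set: T_b, T_c and T_h.
Key observation: no order helps: past T_d, T_a, T_i, T_f, the free pool tops out at (6, 6, 8, 4), below what each blocked process needs in res4.
One completion order for the rest: T_d, T_a, T_i, T_f. Check, step by step:
  pool = (0, 3, 2, 0)
  T_d needs (0, 0, 0, 0) <= (0, 3, 2, 0) -> finishes; pool += (1, 0, 2, 0) = (1, 3, 4, 0)
  T_a needs (1, 3, 2, 0) <= (1, 3, 4, 0) -> finishes; pool += (1, 2, 2, 2) = (2, 5, 6, 2)
  T_i needs (2, 2, 5, 2) <= (2, 5, 6, 2) -> finishes; pool += (3, 1, 0, 1) = (5, 6, 6, 3)
  T_f needs (1, 1, 4, 0) <= (5, 6, 6, 3) -> finishes; pool += (1, 0, 2, 1) = (6, 6, 8, 4)
The blocked processes can never fit:
  T_b cannot run: need (6, 4, 9, 4) vs free (6, 6, 8, 4) (insufficient res4)
  T_c cannot run: need (0, 3, 9, 3) vs free (6, 6, 8, 4) (insufficient res4)
  T_h cannot run: need (3, 2, 9, 1) vs free (6, 6, 8, 4) (insufficient res4)


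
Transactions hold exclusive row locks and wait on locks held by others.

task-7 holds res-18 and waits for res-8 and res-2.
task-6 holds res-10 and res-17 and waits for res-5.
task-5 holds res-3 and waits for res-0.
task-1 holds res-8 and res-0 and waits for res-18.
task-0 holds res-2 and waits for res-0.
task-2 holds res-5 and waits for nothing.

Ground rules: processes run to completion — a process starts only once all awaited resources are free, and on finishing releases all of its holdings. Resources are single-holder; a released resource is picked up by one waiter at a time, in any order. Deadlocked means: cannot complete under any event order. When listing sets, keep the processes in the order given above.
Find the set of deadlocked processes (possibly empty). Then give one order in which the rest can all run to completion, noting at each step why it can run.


Deadlocked set: task-7, task-5, task-1 and task-0.
Key observation: the loop task-7 -> task-1 -> task-7 blocks itself forever; task-0 is caught in further circular waits and task-5 waits into the deadlock from upstream.
The rest can finish in the order task-2, task-6.
Verifying each step:
  run task-2 (it waits on nothing); releases res-5
  run task-6 (all its waits — res-5 — are resolved); releases res-10 and res-17


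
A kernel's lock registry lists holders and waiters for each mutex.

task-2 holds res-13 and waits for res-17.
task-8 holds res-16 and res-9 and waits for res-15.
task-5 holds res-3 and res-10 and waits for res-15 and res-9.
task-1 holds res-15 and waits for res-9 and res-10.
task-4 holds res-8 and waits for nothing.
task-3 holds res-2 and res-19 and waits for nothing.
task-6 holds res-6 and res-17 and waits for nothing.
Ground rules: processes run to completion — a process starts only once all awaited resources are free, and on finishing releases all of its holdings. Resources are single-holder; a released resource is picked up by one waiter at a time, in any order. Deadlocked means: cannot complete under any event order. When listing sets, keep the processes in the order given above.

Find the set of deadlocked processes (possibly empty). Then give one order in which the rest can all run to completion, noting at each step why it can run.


Deadlocked set: task-8, task-5 and task-1.
Key observation: task-8 -> task-1 -> task-8 is a circular wait — nothing in it can go first; task-5 is caught in further circular waits.
The rest can finish in the order task-3, task-4, task-6, task-2.
Walking it through:
  task-3 waits on nothing -> runs at once and releases res-2 and res-19
  task-4 waits on nothing -> runs at once and releases res-8
  task-6 waits on nothing -> runs at once and releases res-6 and res-17
  run task-2 (all its waits — res-17 — are resolved); releases res-13


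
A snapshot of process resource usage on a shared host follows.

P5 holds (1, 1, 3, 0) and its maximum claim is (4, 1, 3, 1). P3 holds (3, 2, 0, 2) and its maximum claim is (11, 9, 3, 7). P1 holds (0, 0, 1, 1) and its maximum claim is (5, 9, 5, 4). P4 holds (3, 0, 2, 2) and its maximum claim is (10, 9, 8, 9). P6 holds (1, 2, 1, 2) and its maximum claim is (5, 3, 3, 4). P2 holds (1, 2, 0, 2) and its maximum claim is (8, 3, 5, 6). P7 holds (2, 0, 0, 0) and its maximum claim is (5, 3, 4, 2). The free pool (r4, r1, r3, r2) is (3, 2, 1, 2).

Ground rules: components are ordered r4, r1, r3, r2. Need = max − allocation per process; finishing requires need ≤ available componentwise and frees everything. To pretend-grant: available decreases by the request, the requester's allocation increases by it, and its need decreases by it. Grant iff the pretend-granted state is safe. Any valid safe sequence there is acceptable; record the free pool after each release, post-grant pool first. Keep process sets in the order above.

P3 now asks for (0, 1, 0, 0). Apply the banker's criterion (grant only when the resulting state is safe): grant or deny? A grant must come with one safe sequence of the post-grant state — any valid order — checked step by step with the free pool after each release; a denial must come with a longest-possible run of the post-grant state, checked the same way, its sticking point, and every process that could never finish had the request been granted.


GRANT: granting preserves safety; a valid post-grant sequence is P5, P6, P7, P2, P3, P1, P4.
Key observation: granting shrinks the pool to (3, 1, 1, 2), yet P5 still fits and the chain goes through.
Check on the post-grant state, step by step:
  pool = (3, 1, 1, 2)
  run P5 (needs (3, 0, 0, 1), free (3, 1, 1, 2)); after release of (1, 1, 3, 0) the pool is (4, 2, 4, 2)
  run P6 (needs (4, 1, 2, 2), free (4, 2, 4, 2)); after release of (1, 2, 1, 2) the pool is (5, 4, 5, 4)
  run P7 (needs (3, 3, 4, 2), free (5, 4, 5, 4)); after release of (2, 0, 0, 0) the pool is (7, 4, 5, 4)
  run P2 (needs (7, 1, 5, 4), free (7, 4, 5, 4)); after release of (1, 2, 0, 2) the pool is (8, 6, 5, 6)
  run P3 (needs (8, 6, 3, 5), free (8, 6, 5, 6)); after release of (3, 3, 0, 2) the pool is (11, 9, 5, 8)
  run P1 (needs (5, 9, 4, 3), free (11, 9, 5, 8)); after release of (0, 0, 1, 1) the pool is (11, 9, 6, 9)
  run P4 (needs (7, 9, 6, 7), free (11, 9, 6, 9)); after release of (3, 0, 2, 2) the pool is (14, 9, 8, 11)


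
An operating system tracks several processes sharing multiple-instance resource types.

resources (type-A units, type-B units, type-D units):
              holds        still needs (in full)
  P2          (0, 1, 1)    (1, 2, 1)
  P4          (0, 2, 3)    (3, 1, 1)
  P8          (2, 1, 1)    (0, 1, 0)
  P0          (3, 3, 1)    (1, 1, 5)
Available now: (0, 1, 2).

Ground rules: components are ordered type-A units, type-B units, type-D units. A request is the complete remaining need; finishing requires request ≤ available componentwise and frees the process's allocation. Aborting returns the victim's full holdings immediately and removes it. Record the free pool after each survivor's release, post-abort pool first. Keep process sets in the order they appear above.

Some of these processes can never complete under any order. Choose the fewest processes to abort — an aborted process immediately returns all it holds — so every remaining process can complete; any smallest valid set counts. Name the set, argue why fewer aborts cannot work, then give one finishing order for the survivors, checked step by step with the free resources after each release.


Abort P4.
Key observation: the deadlocked P0 becomes finishable only because P4 released (0, 2, 3); it completes at step 2 below.
Minimality: the empty abort set fails — the state is deadlocked as it stands.
The survivors complete as P8, P0, P2. Step-by-step check (starting from the post-abort pool):
  pool = (0, 3, 5)
  P8: need (0, 1, 0) fits (0, 3, 5); releases (2, 1, 1), pool now (2, 4, 6)
  P0: need (1, 1, 5) fits (2, 4, 6); releases (3, 3, 1), pool now (5, 7, 7)
  P2: need (1, 2, 1) fits (5, 7, 7); releases (0, 1, 1), pool now (5, 8, 8)


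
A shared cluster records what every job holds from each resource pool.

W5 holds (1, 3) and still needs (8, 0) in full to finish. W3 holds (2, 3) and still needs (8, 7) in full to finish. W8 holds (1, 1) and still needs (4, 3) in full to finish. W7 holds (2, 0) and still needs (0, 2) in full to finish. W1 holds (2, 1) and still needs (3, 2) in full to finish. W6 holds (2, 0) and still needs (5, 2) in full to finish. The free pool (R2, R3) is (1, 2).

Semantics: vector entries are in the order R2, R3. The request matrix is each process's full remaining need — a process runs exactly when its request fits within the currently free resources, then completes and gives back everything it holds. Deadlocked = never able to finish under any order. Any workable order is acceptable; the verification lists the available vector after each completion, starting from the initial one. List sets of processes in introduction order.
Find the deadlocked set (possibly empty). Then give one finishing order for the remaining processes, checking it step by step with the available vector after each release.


Nothing here is deadlocked.
Key observation: W7 leads a chain of completions in which each release enables another process.
A valid finishing order for the others: W7, W1, W6, W8, W5, W3. Verifying each step:
  pool = (1, 2)
  W7: need (0, 2) fits (1, 2); releases (2, 0), pool now (3, 2)
  W1: need (3, 2) fits (3, 2); releases (2, 1), pool now (5, 3)
  W6: need (5, 2) fits (5, 3); releases (2, 0), pool now (7, 3)
  W8: need (4, 3) fits (7, 3); releases (1, 1), pool now (8, 4)
  W5: need (8, 0) fits (8, 4); releases (1, 3), pool now (9, 7)
  W3: need (8, 7) fits (9, 7); releases (2, 3), pool now (11, 10)


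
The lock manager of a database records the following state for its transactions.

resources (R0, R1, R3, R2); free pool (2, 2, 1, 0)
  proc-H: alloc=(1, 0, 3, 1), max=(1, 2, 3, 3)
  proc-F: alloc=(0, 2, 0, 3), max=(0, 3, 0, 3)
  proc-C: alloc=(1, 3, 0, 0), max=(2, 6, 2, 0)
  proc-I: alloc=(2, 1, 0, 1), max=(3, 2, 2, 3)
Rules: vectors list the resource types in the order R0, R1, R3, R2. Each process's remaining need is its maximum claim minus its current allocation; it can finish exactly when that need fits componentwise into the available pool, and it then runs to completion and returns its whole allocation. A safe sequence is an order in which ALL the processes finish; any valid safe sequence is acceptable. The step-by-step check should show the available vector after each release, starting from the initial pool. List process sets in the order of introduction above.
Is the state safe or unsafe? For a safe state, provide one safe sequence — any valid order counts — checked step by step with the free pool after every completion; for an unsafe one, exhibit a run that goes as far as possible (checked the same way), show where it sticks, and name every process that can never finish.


SAFE, for example via the order proc-F, proc-H, proc-I, proc-C.
Key observation: nothing binds to the last unit here — the tightest requested-resource margin is 1, first seen at proc-F ((0, 1, 0, 0) against (2, 2, 1, 0)).
Step-by-step check:
  pool = (2, 2, 1, 0)
  run proc-F (needs (0, 1, 0, 0), free (2, 2, 1, 0)); after release of (0, 2, 0, 3) the pool is (2, 4, 1, 3)
  run proc-H (needs (0, 2, 0, 2), free (2, 4, 1, 3)); after release of (1, 0, 3, 1) the pool is (3, 4, 4, 4)
  run proc-I (needs (1, 1, 2, 2), free (3, 4, 4, 4)); after release of (2, 1, 0, 1) the pool is (5, 5, 4, 5)
  run proc-C (needs (1, 3, 2, 0), free (5, 5, 4, 5)); after release of (1, 3, 0, 0) the pool is (6, 8, 4, 5)


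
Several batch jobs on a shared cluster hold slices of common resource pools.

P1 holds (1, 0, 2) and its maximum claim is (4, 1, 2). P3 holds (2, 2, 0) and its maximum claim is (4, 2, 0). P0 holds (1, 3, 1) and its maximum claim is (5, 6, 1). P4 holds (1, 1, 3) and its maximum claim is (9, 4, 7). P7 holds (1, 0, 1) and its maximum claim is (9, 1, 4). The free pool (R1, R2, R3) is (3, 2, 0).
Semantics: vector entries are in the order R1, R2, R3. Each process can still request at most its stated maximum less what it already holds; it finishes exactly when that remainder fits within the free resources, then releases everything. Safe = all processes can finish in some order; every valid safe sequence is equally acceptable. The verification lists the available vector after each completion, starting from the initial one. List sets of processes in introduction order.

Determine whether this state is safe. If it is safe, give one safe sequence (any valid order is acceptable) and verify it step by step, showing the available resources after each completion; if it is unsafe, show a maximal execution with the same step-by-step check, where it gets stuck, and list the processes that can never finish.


UNSAFE.
Key observation: the wall is R1: completing P3, P1, P0 brings the pool only to (7, 7, 3), and all the rest need more.
A maximal execution: P3, P1, P0 — then nothing else fits. Step-by-step check:
  pool = (3, 2, 0)
  P3: need (2, 0, 0) fits (3, 2, 0); releases (2, 2, 0), pool now (5, 4, 0)
  P1: need (3, 1, 0) fits (5, 4, 0); releases (1, 0, 2), pool now (6, 4, 2)
  P0: need (4, 3, 0) fits (6, 4, 2); releases (1, 3, 1), pool now (7, 7, 3)
  blocked: P4 wants (8, 3, 4), pool (7, 7, 3) — not enough R1 and R3
  blocked: P7 wants (8, 1, 3), pool (7, 7, 3) — not enough R1
Permanently blocked: P4 and P7.


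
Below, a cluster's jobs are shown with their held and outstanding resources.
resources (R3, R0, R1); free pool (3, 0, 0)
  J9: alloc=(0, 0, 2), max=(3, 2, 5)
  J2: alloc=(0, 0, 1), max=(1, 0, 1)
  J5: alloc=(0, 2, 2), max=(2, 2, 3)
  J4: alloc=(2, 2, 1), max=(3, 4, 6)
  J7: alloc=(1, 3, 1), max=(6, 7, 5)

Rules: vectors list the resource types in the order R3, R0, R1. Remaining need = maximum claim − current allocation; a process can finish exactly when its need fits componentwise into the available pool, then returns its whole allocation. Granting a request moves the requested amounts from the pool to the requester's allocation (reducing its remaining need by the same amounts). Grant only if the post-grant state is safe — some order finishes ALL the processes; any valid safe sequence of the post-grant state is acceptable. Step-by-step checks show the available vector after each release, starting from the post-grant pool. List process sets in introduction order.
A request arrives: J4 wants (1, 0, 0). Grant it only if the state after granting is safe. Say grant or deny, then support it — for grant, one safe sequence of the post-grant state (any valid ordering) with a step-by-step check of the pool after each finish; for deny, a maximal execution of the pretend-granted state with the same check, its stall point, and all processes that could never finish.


DENY. Granting would leave the state unsafe.
Key observation: after J2, J5 the pool peaks at (2, 2, 3), and each blocked process is short somewhere: J9 on R3; J4 on R1; J7 on R3, R0, R1.
After a pretend grant, a maximal execution: J2, J5 — then nothing else fits. Walking it through:
  pool = (2, 0, 0)
  J2 needs (1, 0, 0) <= (2, 0, 0) -> finishes; pool += (0, 0, 1) = (2, 0, 1)
  J5 needs (2, 0, 1) <= (2, 0, 1) -> finishes; pool += (0, 2, 2) = (2, 2, 3)
  J9 still needs (3, 2, 3) but only (2, 2, 3) is free — short on R3
  J4 still needs (0, 2, 5) but only (2, 2, 3) is free — short on R1
  J7 still needs (5, 4, 4) but only (2, 2, 3) is free — short on R3, R0 and R1
Had the request been granted, J9, J4 and J7 could never finish.


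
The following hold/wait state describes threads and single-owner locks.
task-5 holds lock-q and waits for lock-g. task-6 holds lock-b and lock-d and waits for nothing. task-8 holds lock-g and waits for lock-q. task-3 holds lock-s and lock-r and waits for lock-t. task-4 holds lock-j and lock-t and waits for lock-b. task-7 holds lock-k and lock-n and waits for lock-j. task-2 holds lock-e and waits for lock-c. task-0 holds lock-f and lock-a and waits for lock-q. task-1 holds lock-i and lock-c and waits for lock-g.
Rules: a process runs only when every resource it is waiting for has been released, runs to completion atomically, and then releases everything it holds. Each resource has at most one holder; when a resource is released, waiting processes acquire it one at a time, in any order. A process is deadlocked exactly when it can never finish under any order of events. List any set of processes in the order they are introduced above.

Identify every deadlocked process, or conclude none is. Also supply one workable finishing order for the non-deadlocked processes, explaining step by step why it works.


Deadlocked: task-5, task-8, task-2, task-0 and task-1.
Key observation: nobody on the ring task-5 -> task-8 -> task-5 can start until another member finishes, which never happens; task-2, task-0 and task-1 wait into the deadlock from upstream.
One completion order for the rest: task-6, task-4, task-3, task-7.
Verifying each step:
  task-6 waits on nothing -> runs at once and releases lock-b and lock-d
  task-4: everything it awaited (lock-b) is free; runs, freeing lock-j and lock-t
  task-3: everything it awaited (lock-t) is free; runs, freeing lock-s and lock-r
  task-7: everything it awaited (lock-j) is free; runs, freeing lock-k and lock-n


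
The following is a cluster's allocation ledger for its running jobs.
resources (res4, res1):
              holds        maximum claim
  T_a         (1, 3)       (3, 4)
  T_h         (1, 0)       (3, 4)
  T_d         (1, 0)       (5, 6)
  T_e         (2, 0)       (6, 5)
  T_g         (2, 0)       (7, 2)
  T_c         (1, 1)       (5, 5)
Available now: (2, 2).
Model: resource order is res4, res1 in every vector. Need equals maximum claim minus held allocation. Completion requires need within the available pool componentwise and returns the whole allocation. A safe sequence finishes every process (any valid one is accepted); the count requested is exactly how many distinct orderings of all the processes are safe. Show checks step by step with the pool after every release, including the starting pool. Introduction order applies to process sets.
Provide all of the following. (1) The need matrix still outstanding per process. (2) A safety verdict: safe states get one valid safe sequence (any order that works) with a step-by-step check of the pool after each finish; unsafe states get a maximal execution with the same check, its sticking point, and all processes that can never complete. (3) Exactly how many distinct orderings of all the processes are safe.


(1) Outstanding need per process (order res4, res1):
  T_a: (2, 1)
  T_h: (2, 4)
  T_d: (4, 6)
  T_e: (4, 5)
  T_g: (5, 2)
  T_c: (4, 4)
(2) SAFE. One safe sequence: T_a, T_h, T_c, T_e, T_d, T_g.
Key observation: the first exact fit in this order is T_a — it needs (2, 1) with (2, 2) free, meeting a requested resource to the last unit.
Check, step by step:
  pool = (2, 2)
  T_a: need (2, 1) fits (2, 2); releases (1, 3), pool now (3, 5)
  T_h: need (2, 4) fits (3, 5); releases (1, 0), pool now (4, 5)
  T_c: need (4, 4) fits (4, 5); releases (1, 1), pool now (5, 6)
  T_e: need (4, 5) fits (5, 6); releases (2, 0), pool now (7, 6)
  T_d: need (4, 6) fits (7, 6); releases (1, 0), pool now (8, 6)
  T_g: need (5, 2) fits (8, 6); releases (2, 0), pool now (10, 6)
(3) Precisely 9 of the possible complete orderings are safe sequences.


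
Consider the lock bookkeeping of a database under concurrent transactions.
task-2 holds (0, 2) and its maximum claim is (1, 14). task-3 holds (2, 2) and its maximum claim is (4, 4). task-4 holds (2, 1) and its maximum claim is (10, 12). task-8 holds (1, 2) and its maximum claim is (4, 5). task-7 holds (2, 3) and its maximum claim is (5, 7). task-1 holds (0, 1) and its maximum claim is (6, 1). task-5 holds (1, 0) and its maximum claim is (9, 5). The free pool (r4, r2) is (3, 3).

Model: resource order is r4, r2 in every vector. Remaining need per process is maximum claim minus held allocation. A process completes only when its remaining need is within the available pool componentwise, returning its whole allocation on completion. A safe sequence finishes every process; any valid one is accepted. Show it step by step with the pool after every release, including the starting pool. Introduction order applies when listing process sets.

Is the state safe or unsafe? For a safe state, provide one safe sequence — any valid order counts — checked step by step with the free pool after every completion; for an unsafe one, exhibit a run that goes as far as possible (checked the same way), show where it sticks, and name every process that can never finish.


SAFE. One safe sequence: task-3, task-8, task-7, task-1, task-5, task-4, task-2.
Key observation: reading the order forward, task-5 is the first process whose need (8, 5) meets the free pool (8, 11) exactly on a resource it requests.
Walking it through:
  pool = (3, 3)
  task-3: need (2, 2) fits (3, 3); releases (2, 2), pool now (5, 5)
  task-8: need (3, 3) fits (5, 5); releases (1, 2), pool now (6, 7)
  task-7: need (3, 4) fits (6, 7); releases (2, 3), pool now (8, 10)
  task-1: need (6, 0) fits (8, 10); releases (0, 1), pool now (8, 11)
  task-5: need (8, 5) fits (8, 11); releases (1, 0), pool now (9, 11)
  task-4: need (8, 11) fits (9, 11); releases (2, 1), pool now (11, 12)
  task-2: need (1, 12) fits (11, 12); releases (0, 2), pool now (11, 14)


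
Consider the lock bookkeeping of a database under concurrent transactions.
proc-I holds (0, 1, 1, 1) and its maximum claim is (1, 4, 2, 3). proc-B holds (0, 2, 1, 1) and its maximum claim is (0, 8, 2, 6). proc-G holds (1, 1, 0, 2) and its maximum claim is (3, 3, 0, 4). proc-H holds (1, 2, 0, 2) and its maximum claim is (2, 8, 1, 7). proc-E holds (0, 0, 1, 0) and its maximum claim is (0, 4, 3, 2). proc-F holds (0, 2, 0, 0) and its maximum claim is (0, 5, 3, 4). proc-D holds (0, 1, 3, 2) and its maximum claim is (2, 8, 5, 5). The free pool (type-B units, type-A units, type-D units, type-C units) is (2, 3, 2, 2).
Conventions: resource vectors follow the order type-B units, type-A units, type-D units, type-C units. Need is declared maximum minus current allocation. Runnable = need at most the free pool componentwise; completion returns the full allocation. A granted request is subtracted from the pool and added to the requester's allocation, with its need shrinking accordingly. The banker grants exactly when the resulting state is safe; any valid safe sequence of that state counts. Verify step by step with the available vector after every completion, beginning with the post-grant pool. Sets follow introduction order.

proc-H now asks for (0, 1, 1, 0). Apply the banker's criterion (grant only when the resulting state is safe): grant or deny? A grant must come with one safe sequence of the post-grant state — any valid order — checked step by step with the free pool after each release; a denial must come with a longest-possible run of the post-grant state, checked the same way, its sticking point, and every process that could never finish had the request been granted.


GRANT — the state after the grant stays safe, e.g. via proc-G, proc-I, proc-E, proc-F, proc-B, proc-H, proc-D.
Key observation: the grant leaves (2, 2, 1, 2) free — enough for proc-G, whose release restarts the cascade.
Check on the post-grant state, step by step:
  pool = (2, 2, 1, 2)
  proc-G needs (2, 2, 0, 2) <= (2, 2, 1, 2) -> finishes; pool += (1, 1, 0, 2) = (3, 3, 1, 4)
  proc-I needs (1, 3, 1, 2) <= (3, 3, 1, 4) -> finishes; pool += (0, 1, 1, 1) = (3, 4, 2, 5)
  proc-E needs (0, 4, 2, 2) <= (3, 4, 2, 5) -> finishes; pool += (0, 0, 1, 0) = (3, 4, 3, 5)
  proc-F needs (0, 3, 3, 4) <= (3, 4, 3, 5) -> finishes; pool += (0, 2, 0, 0) = (3, 6, 3, 5)
  proc-B needs (0, 6, 1, 5) <= (3, 6, 3, 5) -> finishes; pool += (0, 2, 1, 1) = (3, 8, 4, 6)
  proc-H needs (1, 5, 0, 5) <= (3, 8, 4, 6) -> finishes; pool += (1, 3, 1, 2) = (4, 11, 5, 8)
  proc-D needs (2, 7, 2, 3) <= (4, 11, 5, 8) -> finishes; pool += (0, 1, 3, 2) = (4, 12, 8, 10)


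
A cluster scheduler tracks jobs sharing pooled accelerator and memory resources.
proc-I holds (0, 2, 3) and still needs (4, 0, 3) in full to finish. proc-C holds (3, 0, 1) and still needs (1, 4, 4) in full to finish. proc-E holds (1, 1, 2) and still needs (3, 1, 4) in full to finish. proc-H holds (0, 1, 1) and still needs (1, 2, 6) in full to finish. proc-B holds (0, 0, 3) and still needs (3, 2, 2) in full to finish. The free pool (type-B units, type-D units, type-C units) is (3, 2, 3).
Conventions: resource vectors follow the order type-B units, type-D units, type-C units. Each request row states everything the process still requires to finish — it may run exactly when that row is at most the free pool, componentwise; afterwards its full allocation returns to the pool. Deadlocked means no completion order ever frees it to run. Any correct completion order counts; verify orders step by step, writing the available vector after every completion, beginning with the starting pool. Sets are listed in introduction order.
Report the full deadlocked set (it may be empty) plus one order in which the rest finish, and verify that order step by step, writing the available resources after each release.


No process is deadlocked.
Key observation: beginning at proc-B, releases accumulate fast enough that every process eventually fits.
The rest can finish in the order proc-B, proc-H, proc-E, proc-C, proc-I. Check, step by step:
  pool = (3, 2, 3)
  proc-B needs (3, 2, 2) <= (3, 2, 3) -> finishes; pool += (0, 0, 3) = (3, 2, 6)
  proc-H needs (1, 2, 6) <= (3, 2, 6) -> finishes; pool += (0, 1, 1) = (3, 3, 7)
  proc-E needs (3, 1, 4) <= (3, 3, 7) -> finishes; pool += (1, 1, 2) = (4, 4, 9)
  proc-C needs (1, 4, 4) <= (4, 4, 9) -> finishes; pool += (3, 0, 1) = (7, 4, 10)
  proc-I needs (4, 0, 3) <= (7, 4, 10) -> finishes; pool += (0, 2, 3) = (7, 6, 13)


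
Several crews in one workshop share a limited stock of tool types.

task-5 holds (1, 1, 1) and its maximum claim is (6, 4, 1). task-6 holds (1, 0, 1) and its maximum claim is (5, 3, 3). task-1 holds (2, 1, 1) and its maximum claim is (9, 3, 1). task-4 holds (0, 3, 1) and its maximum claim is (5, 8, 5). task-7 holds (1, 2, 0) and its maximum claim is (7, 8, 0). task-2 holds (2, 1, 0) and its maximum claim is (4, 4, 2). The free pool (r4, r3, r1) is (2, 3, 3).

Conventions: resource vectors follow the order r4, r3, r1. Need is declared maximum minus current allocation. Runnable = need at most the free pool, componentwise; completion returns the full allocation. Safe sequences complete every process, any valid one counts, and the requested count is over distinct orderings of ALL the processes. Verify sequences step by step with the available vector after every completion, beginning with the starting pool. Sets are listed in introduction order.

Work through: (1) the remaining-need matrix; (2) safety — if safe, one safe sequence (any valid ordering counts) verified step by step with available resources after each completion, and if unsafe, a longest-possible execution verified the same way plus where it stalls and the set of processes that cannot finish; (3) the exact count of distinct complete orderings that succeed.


(1) Need matrix, components ordered r4, r3, r1:
  task-5: (5, 3, 0)
  task-6: (4, 3, 2)
  task-1: (7, 2, 0)
  task-4: (5, 5, 4)
  task-7: (6, 6, 0)
  task-2: (2, 3, 2)
(2) SAFE. One safe sequence: task-2, task-6, task-5, task-4, task-7, task-1.
Key observation: the first exact fit in this order is task-2 — it needs (2, 3, 2) with (2, 3, 3) free, meeting a requested resource to the last unit.
Step-by-step check:
  pool = (2, 3, 3)
  task-2 needs (2, 3, 2) <= (2, 3, 3) -> finishes; pool += (2, 1, 0) = (4, 4, 3)
  task-6 needs (4, 3, 2) <= (4, 4, 3) -> finishes; pool += (1, 0, 1) = (5, 4, 4)
  task-5 needs (5, 3, 0) <= (5, 4, 4) -> finishes; pool += (1, 1, 1) = (6, 5, 5)
  task-4 needs (5, 5, 4) <= (6, 5, 5) -> finishes; pool += (0, 3, 1) = (6, 8, 6)
  task-7 needs (6, 6, 0) <= (6, 8, 6) -> finishes; pool += (1, 2, 0) = (7, 10, 6)
  task-1 needs (7, 2, 0) <= (7, 10, 6) -> finishes; pool += (2, 1, 1) = (9, 11, 7)
(3) Precisely 1 of the possible complete orderings is a safe sequence.


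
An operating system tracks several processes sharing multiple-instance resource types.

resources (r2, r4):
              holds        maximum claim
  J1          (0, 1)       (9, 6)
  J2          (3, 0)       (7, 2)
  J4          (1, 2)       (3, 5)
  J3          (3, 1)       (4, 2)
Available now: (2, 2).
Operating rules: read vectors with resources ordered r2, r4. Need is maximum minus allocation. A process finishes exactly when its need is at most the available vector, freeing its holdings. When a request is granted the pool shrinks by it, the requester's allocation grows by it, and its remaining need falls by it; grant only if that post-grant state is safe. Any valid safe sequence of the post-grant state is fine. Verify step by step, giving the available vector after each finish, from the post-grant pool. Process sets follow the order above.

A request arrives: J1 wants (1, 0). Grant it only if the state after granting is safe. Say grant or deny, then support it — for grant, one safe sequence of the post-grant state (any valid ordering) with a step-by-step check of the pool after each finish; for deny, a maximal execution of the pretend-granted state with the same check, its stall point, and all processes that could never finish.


GRANT — the state after the grant stays safe, e.g. via J3, J4, J2, J1.
Key observation: after the grant the pool drops to (1, 2), which still lets J3 finish first and unwind the rest.
Step-by-step check of the post-grant state:
  pool = (1, 2)
  J3: need (1, 1) fits (1, 2); releases (3, 1), pool now (4, 3)
  J4: need (2, 3) fits (4, 3); releases (1, 2), pool now (5, 5)
  J2: need (4, 2) fits (5, 5); releases (3, 0), pool now (8, 5)
  J1: need (8, 5) fits (8, 5); releases (1, 1), pool now (9, 6)


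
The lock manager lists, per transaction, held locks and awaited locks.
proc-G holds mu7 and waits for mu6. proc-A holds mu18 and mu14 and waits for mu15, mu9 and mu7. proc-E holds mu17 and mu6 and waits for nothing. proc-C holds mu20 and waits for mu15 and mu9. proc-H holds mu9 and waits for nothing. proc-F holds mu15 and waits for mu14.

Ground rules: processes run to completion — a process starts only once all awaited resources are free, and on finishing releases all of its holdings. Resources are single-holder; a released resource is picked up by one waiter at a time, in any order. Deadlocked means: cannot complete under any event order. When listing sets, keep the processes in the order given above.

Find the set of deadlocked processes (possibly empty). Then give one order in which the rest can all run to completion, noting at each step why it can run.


Deadlocked: proc-A, proc-C and proc-F.
Key observation: the knot is the closed ring of waits proc-A -> proc-F -> proc-A; proc-C waits into the deadlock from upstream.
The rest can finish in the order proc-H, proc-E, proc-G.
Verifying each step:
  run proc-H (it waits on nothing); releases mu9
  run proc-E (it waits on nothing); releases mu17 and mu6
  proc-G: everything it awaited (mu6) is free; runs, freeing mu7


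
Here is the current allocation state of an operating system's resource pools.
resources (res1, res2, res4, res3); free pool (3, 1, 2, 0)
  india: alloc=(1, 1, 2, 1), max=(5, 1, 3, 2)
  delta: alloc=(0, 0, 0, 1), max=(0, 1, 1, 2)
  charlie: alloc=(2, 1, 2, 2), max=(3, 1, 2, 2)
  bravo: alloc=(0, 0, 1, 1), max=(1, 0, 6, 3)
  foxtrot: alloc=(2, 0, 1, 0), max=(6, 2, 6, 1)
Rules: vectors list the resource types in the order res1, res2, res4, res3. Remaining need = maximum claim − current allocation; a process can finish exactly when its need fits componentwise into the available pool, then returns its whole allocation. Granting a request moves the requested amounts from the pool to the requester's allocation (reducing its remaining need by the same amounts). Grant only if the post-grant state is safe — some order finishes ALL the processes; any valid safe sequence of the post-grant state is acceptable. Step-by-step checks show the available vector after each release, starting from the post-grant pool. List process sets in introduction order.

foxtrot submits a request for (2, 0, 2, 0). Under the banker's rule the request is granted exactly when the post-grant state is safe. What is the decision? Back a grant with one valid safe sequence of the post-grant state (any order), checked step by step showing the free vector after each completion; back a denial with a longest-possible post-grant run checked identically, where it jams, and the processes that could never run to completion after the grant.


DENY. Granting would leave the state unsafe.
Key observation: after charlie, delta the pool peaks at (3, 2, 2, 3), and each blocked process is short somewhere: india on res1; bravo on res4; foxtrot on res4.
After a pretend grant, a maximal execution: charlie, delta — then nothing else fits. Verifying each step:
  pool = (1, 1, 0, 0)
  charlie: need (1, 0, 0, 0) fits (1, 1, 0, 0); releases (2, 1, 2, 2), pool now (3, 2, 2, 2)
  delta: need (0, 1, 1, 1) fits (3, 2, 2, 2); releases (0, 0, 0, 1), pool now (3, 2, 2, 3)
  india cannot run: need (4, 0, 1, 1) vs free (3, 2, 2, 3) (insufficient res1)
  bravo cannot run: need (1, 0, 5, 2) vs free (3, 2, 2, 3) (insufficient res4)
  foxtrot cannot run: need (2, 2, 3, 1) vs free (3, 2, 2, 3) (insufficient res4)
Processes that could never finish after the grant: india, bravo and foxtrot.
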